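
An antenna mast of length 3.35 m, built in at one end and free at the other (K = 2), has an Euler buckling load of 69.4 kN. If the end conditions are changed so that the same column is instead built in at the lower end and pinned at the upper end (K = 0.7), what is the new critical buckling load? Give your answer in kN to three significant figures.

P_cr ≈ 567 kN

P_cr ∝ 1/K², so P_cr,new = P_cr,old × (K_old/K_new)² = 69.4 × (2/0.7)²
= 69.4 × 8.163 = 567 kN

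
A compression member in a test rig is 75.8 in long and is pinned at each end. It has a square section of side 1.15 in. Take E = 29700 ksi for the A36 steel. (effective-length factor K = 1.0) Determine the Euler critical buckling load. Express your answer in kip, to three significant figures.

I = a⁴/12 = 1.15⁴/12 = 0.1458 in⁴
Effective length L_e = K·L = 1 × 75.8 = 75.80 in
P_cr = π²EI / L_e² = π² × 29700×10³ × 0.1458 / 75.80² = 7.436×10^3 lb

P_cr ≈ 7.44 kip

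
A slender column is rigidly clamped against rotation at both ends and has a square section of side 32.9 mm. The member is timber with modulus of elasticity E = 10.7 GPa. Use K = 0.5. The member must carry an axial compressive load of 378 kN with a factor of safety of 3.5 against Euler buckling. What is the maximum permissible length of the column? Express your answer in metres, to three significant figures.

L_max ≈ 0.177 m

I = a⁴/12 = 32.9⁴/12 = 9.763×10^4 mm⁴
I = 9.763×10^-8 m⁴
Required critical load P_cr = n·P = 3.5 × 378 = 1323 kN = 1.323×10^6 N
From P_cr = π²EI/(K·L)²:  L = (1/K)·√(π²EI/P_cr) = (1/0.5)·√(π²×1.07×10^10×9.763×10^-8/1.323×10^6)
L = 0.177 m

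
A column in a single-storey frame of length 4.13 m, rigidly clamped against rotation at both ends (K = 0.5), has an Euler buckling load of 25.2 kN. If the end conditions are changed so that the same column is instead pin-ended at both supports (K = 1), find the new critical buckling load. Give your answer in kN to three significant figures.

P_cr ∝ 1/K², so P_cr,new = P_cr,old × (K_old/K_new)² = 25.2 × (0.5/1)²
= 25.2 × 0.2500 = 6.30 kN

P_cr ≈ 6.30 kN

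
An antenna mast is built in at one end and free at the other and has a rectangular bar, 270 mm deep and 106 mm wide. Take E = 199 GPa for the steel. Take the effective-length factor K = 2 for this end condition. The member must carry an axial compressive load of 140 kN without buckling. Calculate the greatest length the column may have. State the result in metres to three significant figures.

L_max ≈ 9.69 m

Buckling occurs about the weak axis: I_min = h·b³/12 with b = 106 mm (the shorter side).
I_min = 270×106³/12 = 2.680×10^7 mm⁴
I = 2.680×10^-5 m⁴
At the buckling limit P_cr = P = 1.400×10^5 N
From P_cr = π²EI/(K·L)²:  L = (1/K)·√(π²EI/P_cr) = (1/2)·√(π²×1.99×10^11×2.680×10^-5/1.400×10^5)
L = 9.69 m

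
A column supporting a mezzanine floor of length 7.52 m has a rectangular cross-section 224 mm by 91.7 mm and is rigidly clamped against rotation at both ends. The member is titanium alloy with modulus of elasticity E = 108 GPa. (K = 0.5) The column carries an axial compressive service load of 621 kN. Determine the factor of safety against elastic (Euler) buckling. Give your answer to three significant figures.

Buckling occurs about the weak axis: I_min = h·b³/12 with b = 91.7 mm (the shorter side).
I_min = 224×91.7³/12 = 1.439×10^7 mm⁴
I = 1.439×10^7 mm⁴ = 1.439×10^-5 m⁴
Effective length L_e = K·L = 0.5 × 7.52 = 3.760 m
P_cr = π²EI / L_e² = π² × 108×10⁹ × 1.439×10^-5 / 3.760² = 1.085×10^6 N
Factor of safety n = P_cr / P = 1085.2 / 621 = 1.75

n ≈ 1.75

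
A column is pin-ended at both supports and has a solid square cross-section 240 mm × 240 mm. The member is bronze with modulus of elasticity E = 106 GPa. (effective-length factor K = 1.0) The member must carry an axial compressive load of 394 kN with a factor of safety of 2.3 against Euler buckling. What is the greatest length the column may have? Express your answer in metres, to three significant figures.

I = a⁴/12 = 240⁴/12 = 2.765×10^8 mm⁴
I = 2.765×10^-4 m⁴
Required critical load P_cr = n·P = 2.3 × 394 = 906.2 kN = 9.062×10^5 N
From P_cr = π²EI/(K·L)²:  L = (1/K)·√(π²EI/P_cr) = (1/1)·√(π²×1.06×10^11×2.765×10^-4/9.062×10^5)
L = 17.9 m

L_max ≈ 17.9 m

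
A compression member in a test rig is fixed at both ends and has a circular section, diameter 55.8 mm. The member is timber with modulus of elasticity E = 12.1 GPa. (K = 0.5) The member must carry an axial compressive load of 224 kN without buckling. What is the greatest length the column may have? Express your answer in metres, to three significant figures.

L_max ≈ 1.01 m

I = πd⁴/64 = π×55.8⁴/64 = 4.759×10^5 mm⁴
I = 4.759×10^-7 m⁴
At the buckling limit P_cr = P = 2.240×10^5 N
From P_cr = π²EI/(K·L)²:  L = (1/K)·√(π²EI/P_cr) = (1/0.5)·√(π²×1.21×10^10×4.759×10^-7/2.240×10^5)
L = 1.01 m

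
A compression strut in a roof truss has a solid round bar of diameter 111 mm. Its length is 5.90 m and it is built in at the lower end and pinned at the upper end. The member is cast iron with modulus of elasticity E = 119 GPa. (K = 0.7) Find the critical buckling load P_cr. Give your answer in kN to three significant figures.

I = πd⁴/64 = π×111⁴/64 = 7.452×10^6 mm⁴
I = 7.452×10^6 mm⁴ = 7.452×10^-6 m⁴
Effective length L_e = K·L = 0.7 × 5.90 = 4.130 m
P_cr = π²EI / L_e² = π² × 119×10⁹ × 7.452×10^-6 / 4.130² = 5.131×10^5 N

P_cr ≈ 513 kN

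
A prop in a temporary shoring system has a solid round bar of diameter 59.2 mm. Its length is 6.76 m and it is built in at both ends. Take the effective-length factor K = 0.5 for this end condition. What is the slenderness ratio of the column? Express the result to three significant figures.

I = πd⁴/64 = π×59.2⁴/64 = 6.029×10^5 mm⁴
A = 2.753×10^3 mm²;  r_min = √(I/A) = √(6.029×10^5/2.753×10^3) = 14.80 mm
L_e = K·L = 0.5 × 6.76 m = 3.380 m = 3380.0 mm
λ = L_e / r_min = 3380.0 / 14.80 = 228

λ ≈ 228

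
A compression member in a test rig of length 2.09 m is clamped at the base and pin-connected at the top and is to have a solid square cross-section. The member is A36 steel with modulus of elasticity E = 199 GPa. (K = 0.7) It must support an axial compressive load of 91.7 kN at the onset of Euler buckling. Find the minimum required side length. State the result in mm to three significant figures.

a ≈ 33.1 mm

L_e = K·L = 0.7 × 2.09 = 1.463 m
Required I = P_cr·L_e²/(π²E) = 9.170×10^4 × 1.463² / (π² × 1.99×10^11) = 9.993×10^-8 m⁴
I_req = 9.993×10^4 mm⁴
Solid square: I = a⁴/12  ⇒  a = (12I)^(1/4) = (12×9.993×10^4)^(1/4) = 33.1 mm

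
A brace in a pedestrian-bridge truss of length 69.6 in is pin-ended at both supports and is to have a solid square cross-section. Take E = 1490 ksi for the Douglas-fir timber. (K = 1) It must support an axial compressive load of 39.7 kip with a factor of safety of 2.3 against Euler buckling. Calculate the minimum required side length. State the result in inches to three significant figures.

Required P_cr = n·P = 2.3 × 39.7 = 91.31 kip
L_e = K·L = 1 × 69.6 = 69.60 in
Required I = P_cr·L_e²/(π²E) = 9.131×10^4 × 69.60² / (π² × 1.49×10^6) = 30.08 in⁴
Solid square: I = a⁴/12  ⇒  a = (12I)^(1/4) = (12×30.08)^(1/4) = 4.36 in

a ≈ 4.36 in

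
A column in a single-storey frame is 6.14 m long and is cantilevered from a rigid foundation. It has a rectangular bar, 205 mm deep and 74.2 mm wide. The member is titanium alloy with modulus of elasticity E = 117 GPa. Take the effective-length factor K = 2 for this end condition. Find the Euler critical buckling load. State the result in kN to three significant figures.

Buckling occurs about the weak axis: I_min = h·b³/12 with b = 74.2 mm (the shorter side).
I_min = 205×74.2³/12 = 6.979×10^6 mm⁴
I = 6.979×10^6 mm⁴ = 6.979×10^-6 m⁴
Effective length L_e = K·L = 2 × 6.14 = 12.28 m
P_cr = π²EI / L_e² = π² × 117×10⁹ × 6.979×10^-6 / 12.28² = 5.344×10^4 N

P_cr ≈ 53.4 kN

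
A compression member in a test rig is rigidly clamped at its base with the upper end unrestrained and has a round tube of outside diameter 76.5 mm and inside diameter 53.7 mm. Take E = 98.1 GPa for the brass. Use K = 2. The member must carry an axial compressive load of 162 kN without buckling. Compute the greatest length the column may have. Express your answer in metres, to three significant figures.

L_max ≈ 1.38 m

d_o = 76.5 mm, d_i = 53.7 mm
I = π(d_o⁴ − d_i⁴)/64 = π(76.5⁴ − 53.70⁴)/64 = 1.273×10^6 mm⁴
I = 1.273×10^-6 m⁴
At the buckling limit P_cr = P = 1.620×10^5 N
From P_cr = π²EI/(K·L)²:  L = (1/K)·√(π²EI/P_cr) = (1/2)·√(π²×9.81×10^10×1.273×10^-6/1.620×10^5)
L = 1.38 m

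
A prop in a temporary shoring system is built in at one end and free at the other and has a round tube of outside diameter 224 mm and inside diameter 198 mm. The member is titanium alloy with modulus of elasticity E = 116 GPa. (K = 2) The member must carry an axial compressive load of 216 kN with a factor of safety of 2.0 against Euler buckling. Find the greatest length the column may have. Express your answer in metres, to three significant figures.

L_max ≈ 5.65 m

d_o = 224 mm, d_i = 198 mm
I = π(d_o⁴ − d_i⁴)/64 = π(224⁴ − 198.0⁴)/64 = 4.814×10^7 mm⁴
I = 4.814×10^-5 m⁴
Required critical load P_cr = n·P = 2.0 × 216 = 432.0 kN = 4.320×10^5 N
From P_cr = π²EI/(K·L)²:  L = (1/K)·√(π²EI/P_cr) = (1/2)·√(π²×1.16×10^11×4.814×10^-5/4.320×10^5)
L = 5.65 m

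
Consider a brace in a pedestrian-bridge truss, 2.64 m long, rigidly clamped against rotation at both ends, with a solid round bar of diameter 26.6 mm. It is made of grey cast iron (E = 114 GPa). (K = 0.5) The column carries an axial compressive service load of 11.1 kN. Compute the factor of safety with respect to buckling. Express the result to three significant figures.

n ≈ 1.43

I = πd⁴/64 = π×26.6⁴/64 = 2.458×10^4 mm⁴
I = 2.458×10^4 mm⁴ = 2.458×10^-8 m⁴
Effective length L_e = K·L = 0.5 × 2.64 = 1.320 m
P_cr = π²EI / L_e² = π² × 114×10⁹ × 2.458×10^-8 / 1.320² = 1.587×10^4 N
Factor of safety n = P_cr / P = 15.869 / 11.1 = 1.43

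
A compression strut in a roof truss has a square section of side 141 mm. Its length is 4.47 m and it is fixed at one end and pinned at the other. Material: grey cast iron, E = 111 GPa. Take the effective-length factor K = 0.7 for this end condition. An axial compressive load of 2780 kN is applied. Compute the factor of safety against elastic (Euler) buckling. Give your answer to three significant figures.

n ≈ 1.33

I = a⁴/12 = 141⁴/12 = 3.294×10^7 mm⁴
I = 3.294×10^7 mm⁴ = 3.294×10^-5 m⁴
Effective length L_e = K·L = 0.7 × 4.47 = 3.129 m
P_cr = π²EI / L_e² = π² × 111×10⁹ × 3.294×10^-5 / 3.129² = 3.686×10^6 N
Factor of safety n = P_cr / P = 3685.6 / 2780 = 1.33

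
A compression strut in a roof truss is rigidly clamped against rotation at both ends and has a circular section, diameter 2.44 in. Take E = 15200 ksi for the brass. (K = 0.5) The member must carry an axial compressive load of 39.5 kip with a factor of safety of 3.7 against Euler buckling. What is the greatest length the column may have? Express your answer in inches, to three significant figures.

L_max ≈ 84.5 in

I = πd⁴/64 = π×2.44⁴/64 = 1.740 in⁴
Required critical load P_cr = n·P = 3.7 × 39.5 = 146.2 kip = 1.462×10^5 lb
From P_cr = π²EI/(K·L)²:  L = (1/K)·√(π²EI/P_cr) = (1/0.5)·√(π²×1.52×10^7×1.740/1.462×10^5)
L = 84.5 in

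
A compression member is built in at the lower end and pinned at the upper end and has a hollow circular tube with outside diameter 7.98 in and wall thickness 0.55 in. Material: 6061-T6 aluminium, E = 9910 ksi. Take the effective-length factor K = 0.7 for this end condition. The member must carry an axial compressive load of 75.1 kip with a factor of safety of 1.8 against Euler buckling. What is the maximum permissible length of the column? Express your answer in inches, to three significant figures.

L_max ≈ 363 in

Inner diameter d_i = 7.98 − 2×0.55 = 6.880 in
I = π(d_o⁴ − d_i⁴)/64 = π(7.98⁴ − 6.880⁴)/64 = 89.08 in⁴
Required critical load P_cr = n·P = 1.8 × 75.1 = 135.2 kip = 1.352×10^5 lb
From P_cr = π²EI/(K·L)²:  L = (1/K)·√(π²EI/P_cr) = (1/0.7)·√(π²×9.91×10^6×89.08/1.352×10^5)
L = 363 in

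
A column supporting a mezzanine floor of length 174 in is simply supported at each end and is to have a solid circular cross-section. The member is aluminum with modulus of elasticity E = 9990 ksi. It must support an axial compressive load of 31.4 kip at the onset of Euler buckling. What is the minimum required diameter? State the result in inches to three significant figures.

d ≈ 3.74 in

L_e = K·L = 1 × 174 = 174.0 in
Required I = P_cr·L_e²/(π²E) = 3.140×10^4 × 174.0² / (π² × 9.99×10^6) = 9.642 in⁴
Solid circle: I = πd⁴/64  ⇒  d = (64I/π)^(1/4) = (64×9.642/π)^(1/4) = 3.74 in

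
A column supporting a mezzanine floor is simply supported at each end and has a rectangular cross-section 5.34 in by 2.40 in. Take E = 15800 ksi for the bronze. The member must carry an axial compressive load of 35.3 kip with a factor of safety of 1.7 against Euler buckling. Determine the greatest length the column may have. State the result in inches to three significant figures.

Buckling occurs about the weak axis: I_min = h·b³/12 with b = 2.40 in (the shorter side).
I_min = 5.34×2.40³/12 = 6.152 in⁴
Required critical load P_cr = n·P = 1.7 × 35.3 = 60.01 kip = 6.001×10^4 lb
From P_cr = π²EI/(K·L)²:  L = (1/K)·√(π²EI/P_cr) = (1/1)·√(π²×1.58×10^7×6.152/6.001×10^4)
L = 126 in

L_max ≈ 126 in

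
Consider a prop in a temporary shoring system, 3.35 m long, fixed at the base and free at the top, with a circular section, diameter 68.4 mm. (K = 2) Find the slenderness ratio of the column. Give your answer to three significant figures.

For a solid circle r = d/4 = 68.4/4 = 17.10 mm
L_e = K·L = 2 × 3.35 m = 6.700 m = 6700.0 mm
λ = L_e / r_min = 6700.0 / 17.10 = 392

λ ≈ 392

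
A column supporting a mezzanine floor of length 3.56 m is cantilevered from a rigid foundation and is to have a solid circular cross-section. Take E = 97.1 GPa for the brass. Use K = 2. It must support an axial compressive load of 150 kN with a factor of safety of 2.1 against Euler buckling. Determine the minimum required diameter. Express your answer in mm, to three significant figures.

d ≈ 136 mm

Required P_cr = n·P = 2.1 × 150 = 315.0 kN
L_e = K·L = 2 × 3.56 = 7.120 m
Required I = P_cr·L_e²/(π²E) = 3.150×10^5 × 7.120² / (π² × 9.71×10^10) = 1.666×10^-5 m⁴
I_req = 1.666×10^7 mm⁴
Solid circle: I = πd⁴/64  ⇒  d = (64I/π)^(1/4) = (64×1.666×10^7/π)^(1/4) = 136 mm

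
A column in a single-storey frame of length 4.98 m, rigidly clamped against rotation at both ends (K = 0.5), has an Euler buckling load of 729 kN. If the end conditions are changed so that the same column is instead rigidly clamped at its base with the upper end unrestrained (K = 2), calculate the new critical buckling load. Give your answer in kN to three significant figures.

P_cr ∝ 1/K², so P_cr,new = P_cr,old × (K_old/K_new)² = 729 × (0.5/2)²
= 729 × 0.06250 = 45.6 kN

P_cr ≈ 45.6 kN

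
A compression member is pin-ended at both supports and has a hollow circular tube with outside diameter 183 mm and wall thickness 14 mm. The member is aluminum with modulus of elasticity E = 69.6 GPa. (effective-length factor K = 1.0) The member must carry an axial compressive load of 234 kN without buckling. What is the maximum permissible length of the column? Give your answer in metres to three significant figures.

Inner diameter d_i = 183 − 2×14 = 155.0 mm
I = π(d_o⁴ − d_i⁴)/64 = π(183⁴ − 155.0⁴)/64 = 2.672×10^7 mm⁴
I = 2.672×10^-5 m⁴
At the buckling limit P_cr = P = 2.340×10^5 N
From P_cr = π²EI/(K·L)²:  L = (1/K)·√(π²EI/P_cr) = (1/1)·√(π²×6.96×10^10×2.672×10^-5/2.340×10^5)
L = 8.86 m

L_max ≈ 8.86 m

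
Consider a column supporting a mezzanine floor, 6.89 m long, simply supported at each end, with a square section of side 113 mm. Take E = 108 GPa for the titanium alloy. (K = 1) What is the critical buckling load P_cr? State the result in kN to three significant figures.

I = a⁴/12 = 113⁴/12 = 1.359×10^7 mm⁴
I = 1.359×10^7 mm⁴ = 1.359×10^-5 m⁴
Effective length L_e = K·L = 1 × 6.89 = 6.890 m
P_cr = π²EI / L_e² = π² × 108×10⁹ × 1.359×10^-5 / 6.890² = 3.051×10^5 N

P_cr ≈ 305 kN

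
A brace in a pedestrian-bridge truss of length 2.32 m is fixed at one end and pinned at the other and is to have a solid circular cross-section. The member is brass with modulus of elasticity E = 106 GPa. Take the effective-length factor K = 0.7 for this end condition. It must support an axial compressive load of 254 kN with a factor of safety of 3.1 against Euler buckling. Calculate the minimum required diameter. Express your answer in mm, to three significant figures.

d ≈ 79.7 mm

Required P_cr = n·P = 3.1 × 254 = 787.4 kN
L_e = K·L = 0.7 × 2.32 = 1.624 m
Required I = P_cr·L_e²/(π²E) = 7.874×10^5 × 1.624² / (π² × 1.06×10^11) = 1.985×10^-6 m⁴
I_req = 1.985×10^6 mm⁴
Solid circle: I = πd⁴/64  ⇒  d = (64I/π)^(1/4) = (64×1.985×10^6/π)^(1/4) = 79.7 mm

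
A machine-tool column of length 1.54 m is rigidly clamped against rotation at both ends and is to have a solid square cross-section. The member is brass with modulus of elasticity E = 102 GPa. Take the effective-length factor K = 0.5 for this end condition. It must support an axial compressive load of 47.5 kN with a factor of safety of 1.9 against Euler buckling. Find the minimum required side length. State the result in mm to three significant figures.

Required P_cr = n·P = 1.9 × 47.5 = 90.25 kN
L_e = K·L = 0.5 × 1.54 = 0.7700 m
Required I = P_cr·L_e²/(π²E) = 9.025×10^4 × 0.7700² / (π² × 1.02×10^11) = 5.315×10^-8 m⁴
I_req = 5.315×10^4 mm⁴
Solid square: I = a⁴/12  ⇒  a = (12I)^(1/4) = (12×5.315×10^4)^(1/4) = 28.3 mm

a ≈ 28.3 mm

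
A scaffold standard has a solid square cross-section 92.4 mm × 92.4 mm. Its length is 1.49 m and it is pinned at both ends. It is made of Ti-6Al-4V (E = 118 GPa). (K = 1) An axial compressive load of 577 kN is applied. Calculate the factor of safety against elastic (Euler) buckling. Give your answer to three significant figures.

n ≈ 5.52

I = a⁴/12 = 92.4⁴/12 = 6.074×10^6 mm⁴
I = 6.074×10^6 mm⁴ = 6.074×10^-6 m⁴
Effective length L_e = K·L = 1 × 1.49 = 1.490 m
P_cr = π²EI / L_e² = π² × 118×10⁹ × 6.074×10^-6 / 1.490² = 3.187×10^6 N
Factor of safety n = P_cr / P = 3186.5 / 577 = 5.52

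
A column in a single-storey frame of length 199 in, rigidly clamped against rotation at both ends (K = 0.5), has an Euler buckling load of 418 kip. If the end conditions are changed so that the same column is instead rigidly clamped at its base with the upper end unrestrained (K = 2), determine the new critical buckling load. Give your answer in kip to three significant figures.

P_cr ≈ 26.1 kip

P_cr ∝ 1/K², so P_cr,new = P_cr,old × (K_old/K_new)² = 418 × (0.5/2)²
= 418 × 0.06250 = 26.1 kip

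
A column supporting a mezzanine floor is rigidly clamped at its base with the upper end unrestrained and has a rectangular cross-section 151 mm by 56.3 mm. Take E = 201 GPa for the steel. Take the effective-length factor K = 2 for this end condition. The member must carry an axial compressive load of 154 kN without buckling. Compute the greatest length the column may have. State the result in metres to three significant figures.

Buckling occurs about the weak axis: I_min = h·b³/12 with b = 56.3 mm (the shorter side).
I_min = 151×56.3³/12 = 2.246×10^6 mm⁴
I = 2.246×10^-6 m⁴
At the buckling limit P_cr = P = 1.540×10^5 N
From P_cr = π²EI/(K·L)²:  L = (1/K)·√(π²EI/P_cr) = (1/2)·√(π²×2.01×10^11×2.246×10^-6/1.540×10^5)
L = 2.69 m

L_max ≈ 2.69 m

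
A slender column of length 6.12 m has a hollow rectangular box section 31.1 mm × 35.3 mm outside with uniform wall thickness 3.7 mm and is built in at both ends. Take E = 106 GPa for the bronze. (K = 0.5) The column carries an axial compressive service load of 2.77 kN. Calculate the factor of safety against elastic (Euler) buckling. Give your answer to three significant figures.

n ≈ 2.32

Inner dimensions: h_i = 35.3 − 2×3.7 = 27.90 mm, b_i = 31.1 − 2×3.7 = 23.70 mm
Weak-axis I_min = (h_o·b_o³ − h_i·b_i³)/12 with b_o = 31.1, b_i = 23.70 mm (shorter outer/inner sides).
I_min = (35.3×31.1³ − 27.90×23.70³)/12 = 5.754×10^4 mm⁴
I = 5.754×10^4 mm⁴ = 5.754×10^-8 m⁴
Effective length L_e = K·L = 0.5 × 6.12 = 3.060 m
P_cr = π²EI / L_e² = π² × 106×10⁹ × 5.754×10^-8 / 3.060² = 6.428×10^3 N
Factor of safety n = P_cr / P = 6.4283 / 2.77 = 2.32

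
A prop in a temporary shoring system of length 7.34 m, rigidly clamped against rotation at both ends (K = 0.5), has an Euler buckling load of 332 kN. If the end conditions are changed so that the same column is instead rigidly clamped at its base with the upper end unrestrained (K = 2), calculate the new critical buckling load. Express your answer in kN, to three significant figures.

P_cr ≈ 20.8 kN

P_cr ∝ 1/K², so P_cr,new = P_cr,old × (K_old/K_new)² = 332 × (0.5/2)²
= 332 × 0.06250 = 20.8 kN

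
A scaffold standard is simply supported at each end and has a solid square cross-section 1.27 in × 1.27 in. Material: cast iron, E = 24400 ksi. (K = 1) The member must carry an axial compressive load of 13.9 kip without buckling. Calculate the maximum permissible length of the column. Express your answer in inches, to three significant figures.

I = a⁴/12 = 1.27⁴/12 = 0.2168 in⁴
At the buckling limit P_cr = P = 1.390×10^4 lb
From P_cr = π²EI/(K·L)²:  L = (1/K)·√(π²EI/P_cr) = (1/1)·√(π²×2.44×10^7×0.2168/1.390×10^4)
L = 61.3 in

L_max ≈ 61.3 in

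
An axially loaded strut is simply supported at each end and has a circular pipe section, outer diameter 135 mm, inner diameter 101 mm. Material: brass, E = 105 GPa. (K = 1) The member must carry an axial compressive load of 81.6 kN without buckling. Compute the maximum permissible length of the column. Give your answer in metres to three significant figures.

L_max ≈ 11.9 m

d_o = 135 mm, d_i = 101 mm
I = π(d_o⁴ − d_i⁴)/64 = π(135⁴ − 101.0⁴)/64 = 1.120×10^7 mm⁴
I = 1.120×10^-5 m⁴
At the buckling limit P_cr = P = 8.160×10^4 N
From P_cr = π²EI/(K·L)²:  L = (1/K)·√(π²EI/P_cr) = (1/1)·√(π²×1.05×10^11×1.120×10^-5/8.160×10^4)
L = 11.9 m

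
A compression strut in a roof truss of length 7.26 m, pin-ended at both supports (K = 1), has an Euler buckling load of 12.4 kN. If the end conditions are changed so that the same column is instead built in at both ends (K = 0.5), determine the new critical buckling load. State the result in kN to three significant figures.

P_cr ≈ 49.6 kN

P_cr ∝ 1/K², so P_cr,new = P_cr,old × (K_old/K_new)² = 12.4 × (1/0.5)²
= 12.4 × 4.000 = 49.6 kN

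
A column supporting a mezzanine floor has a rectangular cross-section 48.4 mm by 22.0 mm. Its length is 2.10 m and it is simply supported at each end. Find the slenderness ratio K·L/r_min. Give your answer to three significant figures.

λ ≈ 331

Buckling occurs about the weak axis: I_min = h·b³/12 with b = 22.0 mm (the shorter side).
I_min = 48.4×22.0³/12 = 4.295×10^4 mm⁴
A = 1.065×10^3 mm²;  r_min = √(I/A) = √(4.295×10^4/1.065×10^3) = 6.351 mm
L_e = K·L = 1 × 2.10 m = 2.100 m = 2100.0 mm
λ = L_e / r_min = 2100.0 / 6.351 = 331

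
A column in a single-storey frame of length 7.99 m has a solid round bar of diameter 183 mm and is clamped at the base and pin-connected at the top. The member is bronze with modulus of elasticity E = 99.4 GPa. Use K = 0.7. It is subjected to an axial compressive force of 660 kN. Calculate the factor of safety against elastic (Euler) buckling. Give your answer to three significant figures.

I = πd⁴/64 = π×183⁴/64 = 5.505×10^7 mm⁴
I = 5.505×10^7 mm⁴ = 5.505×10^-5 m⁴
Effective length L_e = K·L = 0.7 × 7.99 = 5.593 m
P_cr = π²EI / L_e² = π² × 99.4×10⁹ × 5.505×10^-5 / 5.593² = 1.727×10^6 N
Factor of safety n = P_cr / P = 1726.5 / 660 = 2.62

n ≈ 2.62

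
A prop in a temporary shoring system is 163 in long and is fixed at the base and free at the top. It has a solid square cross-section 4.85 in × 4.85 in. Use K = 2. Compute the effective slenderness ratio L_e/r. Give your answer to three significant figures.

I = a⁴/12 = 4.85⁴/12 = 46.11 in⁴
A = 23.52 in²;  r_min = √(I/A) = √(46.11/23.52) = 1.400 in
L_e = K·L = 2 × 163 = 326.0 in
λ = L_e / r_min = 326.00 / 1.400 = 233

λ ≈ 233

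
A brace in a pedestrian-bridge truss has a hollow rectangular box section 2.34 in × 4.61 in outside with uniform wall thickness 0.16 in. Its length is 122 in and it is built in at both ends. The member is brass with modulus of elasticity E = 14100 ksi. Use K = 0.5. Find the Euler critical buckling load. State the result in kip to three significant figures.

Inner dimensions: h_i = 4.61 − 2×0.16 = 4.290 in, b_i = 2.34 − 2×0.16 = 2.020 in
Weak-axis I_min = (h_o·b_o³ − h_i·b_i³)/12 with b_o = 2.34, b_i = 2.020 in (shorter outer/inner sides).
I_min = (4.61×2.34³ − 4.290×2.020³)/12 = 1.976 in⁴
Effective length L_e = K·L = 0.5 × 122 = 61.00 in
P_cr = π²EI / L_e² = π² × 14100×10³ × 1.976 / 61.00² = 7.389×10^4 lb

P_cr ≈ 73.9 kip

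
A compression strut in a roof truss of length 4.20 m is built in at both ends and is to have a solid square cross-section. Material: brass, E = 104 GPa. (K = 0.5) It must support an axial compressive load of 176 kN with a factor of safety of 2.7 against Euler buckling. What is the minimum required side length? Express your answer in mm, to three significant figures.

Required P_cr = n·P = 2.7 × 176 = 475.2 kN
L_e = K·L = 0.5 × 4.20 = 2.100 m
Required I = P_cr·L_e²/(π²E) = 4.752×10^5 × 2.100² / (π² × 1.04×10^11) = 2.042×10^-6 m⁴
I_req = 2.042×10^6 mm⁴
Solid square: I = a⁴/12  ⇒  a = (12I)^(1/4) = (12×2.042×10^6)^(1/4) = 70.4 mm

a ≈ 70.4 mm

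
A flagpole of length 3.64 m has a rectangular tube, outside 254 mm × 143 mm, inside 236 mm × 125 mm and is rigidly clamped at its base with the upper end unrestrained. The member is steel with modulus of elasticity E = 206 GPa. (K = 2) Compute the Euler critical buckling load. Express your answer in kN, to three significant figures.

P_cr ≈ 901 kN

Weak-axis I_min = (h_o·b_o³ − h_i·b_i³)/12 with b_o = 143, b_i = 125.0 mm (shorter outer/inner sides).
I_min = (254×143³ − 236.0×125.0³)/12 = 2.348×10^7 mm⁴
I = 2.348×10^7 mm⁴ = 2.348×10^-5 m⁴
Effective length L_e = K·L = 2 × 3.64 = 7.280 m
P_cr = π²EI / L_e² = π² × 206×10⁹ × 2.348×10^-5 / 7.280² = 9.009×10^5 N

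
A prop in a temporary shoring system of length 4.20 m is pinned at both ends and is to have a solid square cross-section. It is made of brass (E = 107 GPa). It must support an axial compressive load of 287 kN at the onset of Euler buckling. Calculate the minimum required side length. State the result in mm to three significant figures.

L_e = K·L = 1 × 4.20 = 4.200 m
Required I = P_cr·L_e²/(π²E) = 2.870×10^5 × 4.200² / (π² × 1.07×10^11) = 4.794×10^-6 m⁴
I_req = 4.794×10^6 mm⁴
Solid square: I = a⁴/12  ⇒  a = (12I)^(1/4) = (12×4.794×10^6)^(1/4) = 87.1 mm

a ≈ 87.1 mm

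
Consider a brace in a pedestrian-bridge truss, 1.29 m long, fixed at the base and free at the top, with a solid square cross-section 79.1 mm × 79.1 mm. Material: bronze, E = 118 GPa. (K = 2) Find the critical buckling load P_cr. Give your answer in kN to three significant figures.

P_cr ≈ 571 kN

I = a⁴/12 = 79.1⁴/12 = 3.262×10^6 mm⁴
I = 3.262×10^6 mm⁴ = 3.262×10^-6 m⁴
Effective length L_e = K·L = 2 × 1.29 = 2.580 m
P_cr = π²EI / L_e² = π² × 118×10⁹ × 3.262×10^-6 / 2.580² = 5.708×10^5 N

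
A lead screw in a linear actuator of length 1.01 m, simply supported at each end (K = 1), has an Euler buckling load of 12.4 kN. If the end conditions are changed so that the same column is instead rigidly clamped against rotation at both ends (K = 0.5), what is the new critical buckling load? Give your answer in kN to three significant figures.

P_cr ≈ 49.6 kN

P_cr ∝ 1/K², so P_cr,new = P_cr,old × (K_old/K_new)² = 12.4 × (1/0.5)²
= 12.4 × 4.000 = 49.6 kN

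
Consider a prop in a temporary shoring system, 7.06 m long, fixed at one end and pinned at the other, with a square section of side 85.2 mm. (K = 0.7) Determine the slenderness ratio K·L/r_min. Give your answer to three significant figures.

For a square r = a/√12 = 85.2/√12 = 24.60 mm
L_e = K·L = 0.7 × 7.06 m = 4.942 m = 4942.0 mm
λ = L_e / r_min = 4942.0 / 24.60 = 201

λ ≈ 201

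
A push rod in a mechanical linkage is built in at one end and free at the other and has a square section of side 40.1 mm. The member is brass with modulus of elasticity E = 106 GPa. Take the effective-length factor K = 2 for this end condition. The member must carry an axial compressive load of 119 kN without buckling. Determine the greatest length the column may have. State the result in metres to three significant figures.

I = a⁴/12 = 40.1⁴/12 = 2.155×10^5 mm⁴
I = 2.155×10^-7 m⁴
At the buckling limit P_cr = P = 1.190×10^5 N
From P_cr = π²EI/(K·L)²:  L = (1/K)·√(π²EI/P_cr) = (1/2)·√(π²×1.06×10^11×2.155×10^-7/1.190×10^5)
L = 0.688 m

L_max ≈ 0.688 m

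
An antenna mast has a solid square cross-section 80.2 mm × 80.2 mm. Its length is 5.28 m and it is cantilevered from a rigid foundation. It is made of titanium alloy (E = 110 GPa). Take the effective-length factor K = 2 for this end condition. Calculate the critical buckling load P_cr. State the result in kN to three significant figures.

P_cr ≈ 33.6 kN

I = a⁴/12 = 80.2⁴/12 = 3.448×10^6 mm⁴
I = 3.448×10^6 mm⁴ = 3.448×10^-6 m⁴
Effective length L_e = K·L = 2 × 5.28 = 10.56 m
P_cr = π²EI / L_e² = π² × 110×10⁹ × 3.448×10^-6 / 10.56² = 3.356×10^4 N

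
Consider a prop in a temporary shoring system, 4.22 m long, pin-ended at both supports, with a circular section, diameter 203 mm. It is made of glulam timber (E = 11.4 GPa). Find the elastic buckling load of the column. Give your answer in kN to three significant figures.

P_cr ≈ 527 kN

I = πd⁴/64 = π×203⁴/64 = 8.336×10^7 mm⁴
I = 8.336×10^7 mm⁴ = 8.336×10^-5 m⁴
Effective length L_e = K·L = 1 × 4.22 = 4.220 m
P_cr = π²EI / L_e² = π² × 11.4×10⁹ × 8.336×10^-5 / 4.220² = 5.267×10^5 N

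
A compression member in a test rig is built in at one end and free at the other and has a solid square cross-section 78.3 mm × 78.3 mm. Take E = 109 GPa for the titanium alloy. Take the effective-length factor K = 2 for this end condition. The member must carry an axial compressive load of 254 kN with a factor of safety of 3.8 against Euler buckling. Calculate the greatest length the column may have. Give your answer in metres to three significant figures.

I = a⁴/12 = 78.3⁴/12 = 3.132×10^6 mm⁴
I = 3.132×10^-6 m⁴
Required critical load P_cr = n·P = 3.8 × 254 = 965.2 kN = 9.652×10^5 N
From P_cr = π²EI/(K·L)²:  L = (1/K)·√(π²EI/P_cr) = (1/2)·√(π²×1.09×10^11×3.132×10^-6/9.652×10^5)
L = 0.934 m

L_max ≈ 0.934 m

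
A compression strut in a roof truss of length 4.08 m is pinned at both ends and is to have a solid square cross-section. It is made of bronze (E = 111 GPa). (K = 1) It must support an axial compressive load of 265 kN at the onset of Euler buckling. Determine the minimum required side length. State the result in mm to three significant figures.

a ≈ 83.4 mm

L_e = K·L = 1 × 4.08 = 4.080 m
Required I = P_cr·L_e²/(π²E) = 2.650×10^5 × 4.080² / (π² × 1.11×10^11) = 4.027×10^-6 m⁴
I_req = 4.027×10^6 mm⁴
Solid square: I = a⁴/12  ⇒  a = (12I)^(1/4) = (12×4.027×10^6)^(1/4) = 83.4 mm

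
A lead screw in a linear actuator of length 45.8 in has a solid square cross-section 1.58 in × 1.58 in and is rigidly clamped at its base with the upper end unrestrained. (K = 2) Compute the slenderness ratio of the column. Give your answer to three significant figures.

λ ≈ 201

For a square r = a/√12 = 1.58/√12 = 0.4561 in
L_e = K·L = 2 × 45.8 = 91.60 in
λ = L_e / r_min = 91.600 / 0.4561 = 201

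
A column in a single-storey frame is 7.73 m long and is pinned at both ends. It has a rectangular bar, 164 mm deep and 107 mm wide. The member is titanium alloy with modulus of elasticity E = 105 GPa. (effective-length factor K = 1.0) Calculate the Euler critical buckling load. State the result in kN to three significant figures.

P_cr ≈ 290 kN

Buckling occurs about the weak axis: I_min = h·b³/12 with b = 107 mm (the shorter side).
I_min = 164×107³/12 = 1.674×10^7 mm⁴
I = 1.674×10^7 mm⁴ = 1.674×10^-5 m⁴
Effective length L_e = K·L = 1 × 7.73 = 7.730 m
P_cr = π²EI / L_e² = π² × 105×10⁹ × 1.674×10^-5 / 7.730² = 2.904×10^5 N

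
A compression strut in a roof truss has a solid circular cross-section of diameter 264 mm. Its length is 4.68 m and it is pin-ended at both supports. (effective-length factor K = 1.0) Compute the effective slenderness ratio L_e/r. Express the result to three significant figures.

I = πd⁴/64 = π×264⁴/64 = 2.384×10^8 mm⁴
A = 5.474×10^4 mm²;  r_min = √(I/A) = √(2.384×10^8/5.474×10^4) = 66.00 mm
L_e = K·L = 1 × 4.68 m = 4.680 m = 4680.0 mm
λ = L_e / r_min = 4680.0 / 66.00 = 70.9

λ ≈ 70.9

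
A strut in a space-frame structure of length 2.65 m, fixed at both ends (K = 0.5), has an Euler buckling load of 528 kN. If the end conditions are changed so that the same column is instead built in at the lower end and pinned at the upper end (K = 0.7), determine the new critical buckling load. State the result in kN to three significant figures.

P_cr ≈ 269 kN

P_cr ∝ 1/K², so P_cr,new = P_cr,old × (K_old/K_new)² = 528 × (0.5/0.7)²
= 528 × 0.5102 = 269 kN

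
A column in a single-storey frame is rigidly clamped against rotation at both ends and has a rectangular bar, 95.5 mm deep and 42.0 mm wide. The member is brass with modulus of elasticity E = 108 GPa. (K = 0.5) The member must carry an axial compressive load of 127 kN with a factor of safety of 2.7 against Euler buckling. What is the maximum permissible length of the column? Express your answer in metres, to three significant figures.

Buckling occurs about the weak axis: I_min = h·b³/12 with b = 42.0 mm (the shorter side).
I_min = 95.5×42.0³/12 = 5.896×10^5 mm⁴
I = 5.896×10^-7 m⁴
Required critical load P_cr = n·P = 2.7 × 127 = 342.9 kN = 3.429×10^5 N
From P_cr = π²EI/(K·L)²:  L = (1/K)·√(π²EI/P_cr) = (1/0.5)·√(π²×1.08×10^11×5.896×10^-7/3.429×10^5)
L = 2.71 m

L_max ≈ 2.71 m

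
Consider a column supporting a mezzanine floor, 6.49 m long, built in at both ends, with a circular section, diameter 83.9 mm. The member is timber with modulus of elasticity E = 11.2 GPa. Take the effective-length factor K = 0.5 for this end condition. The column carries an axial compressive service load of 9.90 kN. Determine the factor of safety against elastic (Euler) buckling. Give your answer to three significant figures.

n ≈ 2.58

I = πd⁴/64 = π×83.9⁴/64 = 2.432×10^6 mm⁴
I = 2.432×10^6 mm⁴ = 2.432×10^-6 m⁴
Effective length L_e = K·L = 0.5 × 6.49 = 3.245 m
P_cr = π²EI / L_e² = π² × 11.2×10⁹ × 2.432×10^-6 / 3.245² = 2.553×10^4 N
Factor of safety n = P_cr / P = 25.533 / 9.90 = 2.58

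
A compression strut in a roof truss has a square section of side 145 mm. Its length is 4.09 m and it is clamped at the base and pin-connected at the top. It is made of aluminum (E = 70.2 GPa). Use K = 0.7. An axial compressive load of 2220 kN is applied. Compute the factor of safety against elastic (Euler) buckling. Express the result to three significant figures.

n ≈ 1.40

I = a⁴/12 = 145⁴/12 = 3.684×10^7 mm⁴
I = 3.684×10^7 mm⁴ = 3.684×10^-5 m⁴
Effective length L_e = K·L = 0.7 × 4.09 = 2.863 m
P_cr = π²EI / L_e² = π² × 70.2×10⁹ × 3.684×10^-5 / 2.863² = 3.114×10^6 N
Factor of safety n = P_cr / P = 3113.8 / 2220 = 1.40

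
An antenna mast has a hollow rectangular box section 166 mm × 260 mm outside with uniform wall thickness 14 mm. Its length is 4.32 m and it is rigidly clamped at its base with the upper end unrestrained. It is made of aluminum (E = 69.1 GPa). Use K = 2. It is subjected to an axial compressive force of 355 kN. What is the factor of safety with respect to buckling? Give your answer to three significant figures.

n ≈ 1.24

Inner dimensions: h_i = 260 − 2×14 = 232.0 mm, b_i = 166 − 2×14 = 138.0 mm
Weak-axis I_min = (h_o·b_o³ − h_i·b_i³)/12 with b_o = 166, b_i = 138.0 mm (shorter outer/inner sides).
I_min = (260×166³ − 232.0×138.0³)/12 = 4.830×10^7 mm⁴
I = 4.830×10^7 mm⁴ = 4.830×10^-5 m⁴
Effective length L_e = K·L = 2 × 4.32 = 8.640 m
P_cr = π²EI / L_e² = π² × 69.1×10⁹ × 4.830×10^-5 / 8.640² = 4.413×10^5 N
Factor of safety n = P_cr / P = 441.27 / 355 = 1.24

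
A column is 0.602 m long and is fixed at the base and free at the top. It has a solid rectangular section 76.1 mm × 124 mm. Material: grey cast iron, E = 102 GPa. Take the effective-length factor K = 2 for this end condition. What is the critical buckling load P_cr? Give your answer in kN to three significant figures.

P_cr ≈ 3160 kN

Buckling occurs about the weak axis: I_min = h·b³/12 with b = 76.1 mm (the shorter side).
I_min = 124×76.1³/12 = 4.554×10^6 mm⁴
I = 4.554×10^6 mm⁴ = 4.554×10^-6 m⁴
Effective length L_e = K·L = 2 × 0.602 = 1.204 m
P_cr = π²EI / L_e² = π² × 102×10⁹ × 4.554×10^-6 / 1.204² = 3.163×10^6 N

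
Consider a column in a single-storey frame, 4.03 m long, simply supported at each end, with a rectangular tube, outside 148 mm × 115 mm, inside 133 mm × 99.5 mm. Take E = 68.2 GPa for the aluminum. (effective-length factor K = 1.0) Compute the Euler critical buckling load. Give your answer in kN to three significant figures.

Weak-axis I_min = (h_o·b_o³ − h_i·b_i³)/12 with b_o = 115, b_i = 99.50 mm (shorter outer/inner sides).
I_min = (148×115³ − 133.0×99.50³)/12 = 7.840×10^6 mm⁴
I = 7.840×10^6 mm⁴ = 7.840×10^-6 m⁴
Effective length L_e = K·L = 1 × 4.03 = 4.030 m
P_cr = π²EI / L_e² = π² × 68.2×10⁹ × 7.840×10^-6 / 4.030² = 3.249×10^5 N

P_cr ≈ 325 kN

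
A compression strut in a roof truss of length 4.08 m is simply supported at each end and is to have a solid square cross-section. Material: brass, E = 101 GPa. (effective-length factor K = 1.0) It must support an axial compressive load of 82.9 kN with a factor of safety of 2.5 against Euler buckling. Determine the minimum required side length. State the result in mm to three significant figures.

a ≈ 80.3 mm

Required P_cr = n·P = 2.5 × 82.9 = 207.2 kN
L_e = K·L = 1 × 4.08 = 4.080 m
Required I = P_cr·L_e²/(π²E) = 2.072×10^5 × 4.080² / (π² × 1.01×10^11) = 3.461×10^-6 m⁴
I_req = 3.461×10^6 mm⁴
Solid square: I = a⁴/12  ⇒  a = (12I)^(1/4) = (12×3.461×10^6)^(1/4) = 80.3 mm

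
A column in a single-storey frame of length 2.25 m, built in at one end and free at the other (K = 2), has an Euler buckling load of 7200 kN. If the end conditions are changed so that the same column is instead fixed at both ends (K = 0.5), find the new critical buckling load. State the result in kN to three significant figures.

P_cr ∝ 1/K², so P_cr,new = P_cr,old × (K_old/K_new)² = 7200 × (2/0.5)²
= 7200 × 16.00 = 115000 kN

P_cr ≈ 115000 kN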